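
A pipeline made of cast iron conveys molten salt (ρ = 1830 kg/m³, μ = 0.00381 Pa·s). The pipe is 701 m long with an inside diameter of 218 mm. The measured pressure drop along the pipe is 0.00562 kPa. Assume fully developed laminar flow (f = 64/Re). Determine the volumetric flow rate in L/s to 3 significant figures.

Q ≈ 0.117 L/s

For laminar flow, f = 64/Re with Re = ρVD/μ, so Darcy-Weisbach reduces to ΔP = 32μLV/D². Solving for V: V = ΔP·D²/(32μL) = 5.62·(0.218)²/(32·0.00381·701) = 0.003125 m/s.
Check: Re = ρVD/μ = 1830·0.003125·0.218/0.00381 = 327.2 < 2300, so the laminar assumption holds.
Q = V·A = 0.003125·(π/4·0.218²) = 0.0001166 m³/s = 0.117 L/s.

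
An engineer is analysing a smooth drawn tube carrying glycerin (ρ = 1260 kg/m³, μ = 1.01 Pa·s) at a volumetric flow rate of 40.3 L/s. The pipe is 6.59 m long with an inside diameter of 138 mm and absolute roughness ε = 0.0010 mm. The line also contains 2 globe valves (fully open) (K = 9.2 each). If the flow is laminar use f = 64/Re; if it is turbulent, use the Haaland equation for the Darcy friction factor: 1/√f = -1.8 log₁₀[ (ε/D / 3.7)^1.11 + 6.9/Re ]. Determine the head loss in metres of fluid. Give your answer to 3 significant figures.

h_f ≈ 9.25 m

Q = 40.3 L/s = 40.3/1000 = 0.0403 m³/s.
Cross-sectional area A = πD²/4 = π(0.138)²/4 = 0.01496 m²; mean velocity V = Q/A = 0.0403/0.01496 = 2.694 m/s.
Reynolds number Re = ρVD/μ = 1260 · 2.694 · 0.138 / 1.01 = 463.9.
Re < 2300 → laminar flow, so f = 64/Re = 64/463.9 = 0.138 (the turbulent correlation is not needed).
Total minor-loss coefficient ΣK = 2·9.2 = 18.4.
ΔP = [f·L/D + ΣK]·(ρV²/2) = [0.138·6.59/0.138 + 18.4]·(1260·2.694²/2) = [6.589 + 18.4]·4574 = 1.143e+05 Pa.
Head loss h_f = ΔP/(ρg) = 1.143e+05/(1260·9.81) = 9.25 m.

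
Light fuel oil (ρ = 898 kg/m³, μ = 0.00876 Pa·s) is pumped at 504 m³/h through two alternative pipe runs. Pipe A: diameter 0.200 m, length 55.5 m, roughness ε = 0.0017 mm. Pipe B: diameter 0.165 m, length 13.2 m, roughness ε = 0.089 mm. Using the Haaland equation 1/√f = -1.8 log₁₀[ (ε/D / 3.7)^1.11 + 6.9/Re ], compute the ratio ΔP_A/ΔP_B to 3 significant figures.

ΔP_A/ΔP_B ≈ 1.46

Pipe A: V = Q/A = 0.14/0.03142 = 4.456 m/s; Re = 9.137e+04; ε/D = 8.5e-06; Haaland → f = 0.01819; ΔP_A = f(L/D)(ρV²/2) = 4.502e+04 Pa.
Pipe B: V = Q/A = 0.14/0.02138 = 6.547 m/s; Re = 1.107e+05; ε/D = 0.000539; Haaland → f = 0.01998; ΔP_B = f(L/D)(ρV²/2) = 3.077e+04 Pa.
ΔP_A/ΔP_B = 4.502e+04/3.077e+04 = 1.46.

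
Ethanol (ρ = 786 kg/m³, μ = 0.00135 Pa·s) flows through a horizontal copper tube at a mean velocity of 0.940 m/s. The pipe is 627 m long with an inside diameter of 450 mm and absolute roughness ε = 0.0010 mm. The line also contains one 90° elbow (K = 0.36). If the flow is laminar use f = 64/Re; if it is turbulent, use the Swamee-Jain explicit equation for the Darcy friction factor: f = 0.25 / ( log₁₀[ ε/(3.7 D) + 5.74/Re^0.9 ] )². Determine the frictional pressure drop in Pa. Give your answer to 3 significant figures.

Reynolds number Re = ρVD/μ = 786 · 0.94 · 0.45 / 0.00135 = 2.463e+05.
Re > 4000 → turbulent. Relative roughness ε/D = 1e-06/0.45 = 2.22e-06. Swamee-Jain: f = 0.25/(log₁₀[2.22e-06/3.7 + 5.74/2.463e+05^0.9])² = 0.25/(log₁₀[6.01e-07 + 8.07e-05])² = 0.25/(-4.09)² = 0.01494.
Total minor-loss coefficient ΣK = 1·0.36 = 0.36.
ΔP = [f·L/D + ΣK]·(ρV²/2) = [0.01494·627/0.45 + 0.36]·(786·0.94²/2) = [20.82 + 0.36]·347.3 = 7355 Pa.

ΔP ≈ 7360 Pa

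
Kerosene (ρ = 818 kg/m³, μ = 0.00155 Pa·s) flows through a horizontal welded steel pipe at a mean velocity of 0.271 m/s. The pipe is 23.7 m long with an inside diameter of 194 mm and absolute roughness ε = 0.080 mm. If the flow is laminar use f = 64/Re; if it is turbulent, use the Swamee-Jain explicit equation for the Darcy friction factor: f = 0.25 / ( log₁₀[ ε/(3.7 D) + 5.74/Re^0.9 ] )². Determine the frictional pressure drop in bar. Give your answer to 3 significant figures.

ΔP ≈ 9.17×10^-4 bar

Reynolds number Re = ρVD/μ = 818 · 0.271 · 0.194 / 0.00155 = 2.775e+04.
Re > 4000 → turbulent. Relative roughness ε/D = 8e-05/0.194 = 0.000412. Swamee-Jain: f = 0.25/(log₁₀[0.000412/3.7 + 5.74/2.775e+04^0.9])² = 0.25/(log₁₀[0.000111 + 0.000575])² = 0.25/(-3.163)² = 0.02499.
Darcy-Weisbach: ΔP = f(L/D)(ρV²/2) = 0.02499·(23.7/0.194)·(818·0.271²/2) = 0.02499·122.2·30.04 = 91.69 Pa.
ΔP = 91.69 Pa = 9.17×10^-4 bar.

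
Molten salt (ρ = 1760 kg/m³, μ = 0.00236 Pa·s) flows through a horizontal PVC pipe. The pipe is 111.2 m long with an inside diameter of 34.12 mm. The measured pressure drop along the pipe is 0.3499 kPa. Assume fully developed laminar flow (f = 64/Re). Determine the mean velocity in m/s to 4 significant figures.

V ≈ 0.04851 m/s

For laminar flow, f = 64/Re with Re = ρVD/μ, so Darcy-Weisbach reduces to ΔP = 32μLV/D². Solving for V: V = ΔP·D²/(32μL) = 349.9·(0.03412)²/(32·0.00236·111.2) = 0.04851 m/s.
Check: Re = ρVD/μ = 1760·0.04851·0.03412/0.00236 = 1234 < 2300, so the laminar assumption holds.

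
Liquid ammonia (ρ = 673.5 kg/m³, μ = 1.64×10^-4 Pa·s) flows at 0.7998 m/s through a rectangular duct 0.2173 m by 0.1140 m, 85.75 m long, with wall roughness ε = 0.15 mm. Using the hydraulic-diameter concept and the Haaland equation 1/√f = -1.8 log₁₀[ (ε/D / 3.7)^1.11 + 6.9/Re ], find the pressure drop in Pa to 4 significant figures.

ΔP ≈ 2497 Pa

Hydraulic diameter D_h = 4A/P = 4·(0.2173·0.114)/(2·(0.2173+0.114)) = 0.09909/0.6626 = 0.1495 m.
Re = ρVD_h/μ = 673.5·0.7998·0.1495/0.000164 = 4.912e+05.
ε/D_h = 0.00015/0.1495 = 0.001; Haaland gives 1/√f = -1.8 log₁₀[0.00011+1.4e-05] = 7.033, so f = 0.02022.
ΔP = f(L/D_h)(ρV²/2) = 0.02022·85.75/0.1495·215.4 = 2497 Pa.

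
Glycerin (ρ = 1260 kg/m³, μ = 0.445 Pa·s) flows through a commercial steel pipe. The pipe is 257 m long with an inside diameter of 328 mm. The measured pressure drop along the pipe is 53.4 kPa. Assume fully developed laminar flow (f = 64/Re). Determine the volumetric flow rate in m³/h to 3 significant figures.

For laminar flow, f = 64/Re with Re = ρVD/μ, so Darcy-Weisbach reduces to ΔP = 32μLV/D². Solving for V: V = ΔP·D²/(32μL) = 5.34e+04·(0.328)²/(32·0.445·257) = 1.57 m/s.
Check: Re = ρVD/μ = 1260·1.57·0.328/0.445 = 1458 < 2300, so the laminar assumption holds.
Q = V·A = 1.57·(π/4·0.328²) = 0.1326 m³/s = 478 m³/h.

Q ≈ 478 m³/h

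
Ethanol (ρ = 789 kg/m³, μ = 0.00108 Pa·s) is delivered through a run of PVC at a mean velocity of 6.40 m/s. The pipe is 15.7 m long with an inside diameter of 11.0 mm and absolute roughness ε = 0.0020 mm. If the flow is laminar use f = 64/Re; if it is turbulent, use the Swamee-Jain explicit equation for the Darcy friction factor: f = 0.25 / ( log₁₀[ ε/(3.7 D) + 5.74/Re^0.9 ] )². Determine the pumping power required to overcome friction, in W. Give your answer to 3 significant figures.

P ≈ 300 W

Reynolds number Re = ρVD/μ = 789 · 6.4 · 0.011 / 0.00108 = 5.143e+04.
Re > 4000 → turbulent. Relative roughness ε/D = 2e-06/0.011 = 0.000182. Swamee-Jain: f = 0.25/(log₁₀[0.000182/3.7 + 5.74/5.143e+04^0.9])² = 0.25/(log₁₀[4.91e-05 + 0.00033])² = 0.25/(-3.421)² = 0.02136.
Darcy-Weisbach: ΔP = f(L/D)(ρV²/2) = 0.02136·(15.7/0.011)·(789·6.4²/2) = 0.02136·1427·1.616e+04 = 4.927e+05 Pa.
Q = V·A = 6.4·9.503e-05 = 0.0006082 m³/s.
Pumping power P = QΔP = 0.0006082·4.927e+05 = 299.7 W = 300 W.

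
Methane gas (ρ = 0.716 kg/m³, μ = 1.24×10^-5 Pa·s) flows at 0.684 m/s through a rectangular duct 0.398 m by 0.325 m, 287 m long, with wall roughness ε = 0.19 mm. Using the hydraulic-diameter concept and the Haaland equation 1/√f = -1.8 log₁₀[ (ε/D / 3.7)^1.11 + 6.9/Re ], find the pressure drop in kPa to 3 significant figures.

Hydraulic diameter D_h = 4A/P = 4·(0.398·0.325)/(2·(0.398+0.325)) = 0.5174/1.446 = 0.3578 m.
Re = ρVD_h/μ = 0.716·0.684·0.3578/1.24e-05 = 1.413e+04.
ε/D_h = 0.00019/0.3578 = 0.000531; Haaland gives 1/√f = -1.8 log₁₀[5.42e-05+0.000488] = 5.878, so f = 0.02894.
ΔP = f(L/D_h)(ρV²/2) = 0.02894·287/0.3578·0.1675 = 3.888 Pa.
ΔP = 0.00389 kPa.

ΔP ≈ 0.00389 kPa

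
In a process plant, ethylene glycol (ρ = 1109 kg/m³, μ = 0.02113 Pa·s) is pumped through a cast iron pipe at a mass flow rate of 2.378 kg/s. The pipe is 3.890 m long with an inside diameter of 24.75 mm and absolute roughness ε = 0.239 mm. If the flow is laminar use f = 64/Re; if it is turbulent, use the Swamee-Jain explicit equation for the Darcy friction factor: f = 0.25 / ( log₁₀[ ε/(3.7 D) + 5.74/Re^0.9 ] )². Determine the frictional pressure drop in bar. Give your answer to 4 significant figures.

A = πD²/4 = π(0.02475)²/4 = 0.0004811 m²; mean velocity V = ṁ/(ρA) = 2.378/(1109 · 0.0004811) = 4.457 m/s.
Reynolds number Re = ρVD/μ = 1109 · 4.457 · 0.02475 / 0.0211 = 5790.
Re > 4000 → turbulent. Relative roughness ε/D = 0.000239/0.02475 = 0.00966. Swamee-Jain: f = 0.25/(log₁₀[0.00966/3.7 + 5.74/5790^0.9])² = 0.25/(log₁₀[0.00261 + 0.00236])² = 0.25/(-2.304)² = 0.0471.
Darcy-Weisbach: ΔP = f(L/D)(ρV²/2) = 0.0471·(3.89/0.02475)·(1109·4.457²/2) = 0.0471·157.2·1.101e+04 = 8.154e+04 Pa.
ΔP = 8.154e+04 Pa = 0.8154 bar.

ΔP ≈ 0.8154 bar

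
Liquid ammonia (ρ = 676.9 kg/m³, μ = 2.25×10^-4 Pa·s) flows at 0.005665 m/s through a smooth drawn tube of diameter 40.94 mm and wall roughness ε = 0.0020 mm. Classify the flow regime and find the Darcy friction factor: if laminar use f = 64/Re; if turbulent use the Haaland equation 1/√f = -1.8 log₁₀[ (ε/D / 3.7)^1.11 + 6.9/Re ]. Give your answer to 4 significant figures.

Re = ρVD/μ = 676.9·0.005665·0.04094/0.000225 = 697.7.
Re < 2300 → laminar, so f = 64/Re = 0.09173 (roughness is irrelevant in laminar flow).

f ≈ 0.09173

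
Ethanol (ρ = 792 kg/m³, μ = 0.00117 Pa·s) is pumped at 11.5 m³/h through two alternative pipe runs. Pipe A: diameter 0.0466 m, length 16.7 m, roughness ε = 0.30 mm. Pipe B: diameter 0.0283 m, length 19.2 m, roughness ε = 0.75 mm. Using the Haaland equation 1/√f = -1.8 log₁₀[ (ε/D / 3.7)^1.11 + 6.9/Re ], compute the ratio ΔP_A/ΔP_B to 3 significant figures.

Pipe A: V = Q/A = 0.003194/0.001706 = 1.873 m/s; Re = 5.908e+04; ε/D = 0.00644; Haaland → f = 0.03411; ΔP_A = f(L/D)(ρV²/2) = 1.698e+04 Pa.
Pipe B: V = Q/A = 0.003194/0.000629 = 5.078 m/s; Re = 9.729e+04; ε/D = 0.0265; Haaland → f = 0.05479; ΔP_B = f(L/D)(ρV²/2) = 3.796e+05 Pa.
ΔP_A/ΔP_B = 1.698e+04/3.796e+05 = 0.0447.

ΔP_A/ΔP_B ≈ 0.0447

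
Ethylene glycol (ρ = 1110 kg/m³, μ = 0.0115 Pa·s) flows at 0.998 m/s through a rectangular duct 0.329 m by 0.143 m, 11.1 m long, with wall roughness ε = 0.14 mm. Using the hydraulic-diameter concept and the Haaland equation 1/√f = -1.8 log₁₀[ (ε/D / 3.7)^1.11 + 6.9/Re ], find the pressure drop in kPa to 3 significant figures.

ΔP ≈ 0.840 kPa

Hydraulic diameter D_h = 4A/P = 4·(0.329·0.143)/(2·(0.329+0.143)) = 0.1882/0.944 = 0.1994 m.
Re = ρVD_h/μ = 1110·0.998·0.1994/0.0115 = 1.92e+04.
ε/D_h = 0.00014/0.1994 = 0.000702; Haaland gives 1/√f = -1.8 log₁₀[7.39e-05+0.000359] = 6.054, so f = 0.02729.
ΔP = f(L/D_h)(ρV²/2) = 0.02729·11.1/0.1994·552.8 = 839.8 Pa.
ΔP = 0.840 kPa.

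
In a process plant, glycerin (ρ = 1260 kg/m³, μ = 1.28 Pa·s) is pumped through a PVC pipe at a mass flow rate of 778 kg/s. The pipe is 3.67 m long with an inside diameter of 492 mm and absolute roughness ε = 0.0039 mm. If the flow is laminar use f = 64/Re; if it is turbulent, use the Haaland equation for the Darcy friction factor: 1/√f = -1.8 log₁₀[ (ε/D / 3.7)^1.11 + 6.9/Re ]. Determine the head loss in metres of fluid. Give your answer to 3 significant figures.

h_f ≈ 0.163 m

A = πD²/4 = π(0.492)²/4 = 0.1901 m²; mean velocity V = ṁ/(ρA) = 778/(1260 · 0.1901) = 3.248 m/s.
Reynolds number Re = ρVD/μ = 1260 · 3.248 · 0.492 / 1.28 = 1573.
Re < 2300 → laminar flow, so f = 64/Re = 64/1573 = 0.04069 (the turbulent correlation is not needed).
Darcy-Weisbach: ΔP = f(L/D)(ρV²/2) = 0.04069·(3.67/0.492)·(1260·3.248²/2) = 0.04069·7.459·6645 = 2017 Pa.
Head loss h_f = ΔP/(ρg) = 2017/(1260·9.81) = 0.163 m.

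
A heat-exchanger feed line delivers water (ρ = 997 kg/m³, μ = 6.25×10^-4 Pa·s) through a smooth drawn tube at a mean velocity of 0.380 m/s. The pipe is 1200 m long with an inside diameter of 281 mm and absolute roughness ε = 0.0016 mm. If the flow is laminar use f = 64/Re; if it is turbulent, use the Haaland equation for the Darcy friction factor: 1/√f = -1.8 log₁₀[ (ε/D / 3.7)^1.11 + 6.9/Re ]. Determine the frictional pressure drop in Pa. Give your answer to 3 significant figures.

ΔP ≈ 4930 Pa

Reynolds number Re = ρVD/μ = 997 · 0.38 · 0.281 / 0.000625 = 1.703e+05.
Re > 4000 → turbulent. Relative roughness ε/D = 1.6e-06/0.281 = 5.69e-06. Haaland: 1/√f = -1.8 log₁₀[(5.69e-06/3.7)^1.11 + 6.9/1.703e+05] = -1.8 log₁₀[3.53e-07 + 4.05e-05] = 7.9, so f = 0.01602.
Darcy-Weisbach: ΔP = f(L/D)(ρV²/2) = 0.01602·(1200/0.281)·(997·0.38²/2) = 0.01602·4270·71.98 = 4926 Pa.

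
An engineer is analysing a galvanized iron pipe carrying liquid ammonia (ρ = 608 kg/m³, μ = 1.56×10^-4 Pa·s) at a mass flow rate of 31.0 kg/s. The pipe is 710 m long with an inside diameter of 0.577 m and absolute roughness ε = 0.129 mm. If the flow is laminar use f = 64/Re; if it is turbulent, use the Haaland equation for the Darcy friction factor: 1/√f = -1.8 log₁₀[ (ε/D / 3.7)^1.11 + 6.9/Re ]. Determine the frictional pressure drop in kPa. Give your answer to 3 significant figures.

ΔP ≈ 0.223 kPa

A = πD²/4 = π(0.577)²/4 = 0.2615 m²; mean velocity V = ṁ/(ρA) = 31/(608 · 0.2615) = 0.195 m/s.
Reynolds number Re = ρVD/μ = 608 · 0.195 · 0.577 / 0.000156 = 4.385e+05.
Re > 4000 → turbulent. Relative roughness ε/D = 0.000129/0.577 = 0.000224. Haaland: 1/√f = -1.8 log₁₀[(0.000224/3.7)^1.11 + 6.9/4.385e+05] = -1.8 log₁₀[2.08e-05 + 1.57e-05] = 7.988, so f = 0.01567.
Darcy-Weisbach: ΔP = f(L/D)(ρV²/2) = 0.01567·(710/0.577)·(608·0.195²/2) = 0.01567·1231·11.56 = 222.9 Pa.
ΔP = 222.9 Pa = 0.223 kPa.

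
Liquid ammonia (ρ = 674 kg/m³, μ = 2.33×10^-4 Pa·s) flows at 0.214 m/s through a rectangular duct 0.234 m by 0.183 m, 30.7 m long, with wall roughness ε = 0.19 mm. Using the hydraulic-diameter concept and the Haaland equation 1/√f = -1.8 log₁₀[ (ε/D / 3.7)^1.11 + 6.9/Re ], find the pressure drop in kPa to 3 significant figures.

Hydraulic diameter D_h = 4A/P = 4·(0.234·0.183)/(2·(0.234+0.183)) = 0.1713/0.834 = 0.2054 m.
Re = ρVD_h/μ = 674·0.214·0.2054/0.000233 = 1.271e+05.
ε/D_h = 0.00019/0.2054 = 0.000925; Haaland gives 1/√f = -1.8 log₁₀[0.0001+5.43e-05] = 6.859, so f = 0.02126.
ΔP = f(L/D_h)(ρV²/2) = 0.02126·30.7/0.2054·15.43 = 49.04 Pa.
ΔP = 0.0490 kPa.

ΔP ≈ 0.0490 kPa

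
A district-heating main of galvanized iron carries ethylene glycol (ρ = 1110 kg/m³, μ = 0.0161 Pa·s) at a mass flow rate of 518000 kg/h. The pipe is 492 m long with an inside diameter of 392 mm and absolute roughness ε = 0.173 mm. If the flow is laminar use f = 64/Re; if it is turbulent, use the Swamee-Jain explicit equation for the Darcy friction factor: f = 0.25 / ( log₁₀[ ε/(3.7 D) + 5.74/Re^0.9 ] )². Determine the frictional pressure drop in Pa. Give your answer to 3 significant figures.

ṁ = 518000 kg/h = 518000/3600 = 143.9 kg/s.
A = πD²/4 = π(0.392)²/4 = 0.1207 m²; mean velocity V = ṁ/(ρA) = 143.9/(1110 · 0.1207) = 1.074 m/s.
Reynolds number Re = ρVD/μ = 1110 · 1.074 · 0.392 / 0.0161 = 2.903e+04.
Re > 4000 → turbulent. Relative roughness ε/D = 0.000173/0.392 = 0.000441. Swamee-Jain: f = 0.25/(log₁₀[0.000441/3.7 + 5.74/2.903e+04^0.9])² = 0.25/(log₁₀[0.000119 + 0.000553])² = 0.25/(-3.173)² = 0.02484.
Darcy-Weisbach: ΔP = f(L/D)(ρV²/2) = 0.02484·(492/0.392)·(1110·1.074²/2) = 0.02484·1255·640.3 = 1.996e+04 Pa.

ΔP ≈ 20000 Pa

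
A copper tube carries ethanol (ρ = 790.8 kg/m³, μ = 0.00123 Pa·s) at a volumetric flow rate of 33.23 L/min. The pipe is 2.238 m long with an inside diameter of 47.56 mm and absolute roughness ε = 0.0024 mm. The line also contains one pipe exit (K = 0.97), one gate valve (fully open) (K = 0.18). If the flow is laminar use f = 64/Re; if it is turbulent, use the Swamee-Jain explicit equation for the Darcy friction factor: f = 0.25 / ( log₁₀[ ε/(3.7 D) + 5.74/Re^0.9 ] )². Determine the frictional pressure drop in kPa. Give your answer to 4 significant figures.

Q = 33.23 L/min = 33.23/60000 = 0.0005538 m³/s.
Cross-sectional area A = πD²/4 = π(0.04756)²/4 = 0.001777 m²; mean velocity V = Q/A = 0.0005538/0.001777 = 0.3117 m/s.
Reynolds number Re = ρVD/μ = 790.8 · 0.3117 · 0.04756 / 0.00123 = 9533.
Re > 4000 → turbulent. Relative roughness ε/D = 2.4e-06/0.04756 = 5.05e-05. Swamee-Jain: f = 0.25/(log₁₀[5.05e-05/3.7 + 5.74/9533^0.9])² = 0.25/(log₁₀[1.36e-05 + 0.00151])² = 0.25/(-2.818)² = 0.03147.
Total minor-loss coefficient ΣK = 1·0.97 + 1·0.18 = 1.15.
ΔP = [f·L/D + ΣK]·(ρV²/2) = [0.03147·2.238/0.04756 + 1.15]·(790.8·0.3117²/2) = [1.481 + 1.15]·38.43 = 101.1 Pa.
ΔP = 101.1 Pa = 0.1011 kPa.

ΔP ≈ 0.1011 kPa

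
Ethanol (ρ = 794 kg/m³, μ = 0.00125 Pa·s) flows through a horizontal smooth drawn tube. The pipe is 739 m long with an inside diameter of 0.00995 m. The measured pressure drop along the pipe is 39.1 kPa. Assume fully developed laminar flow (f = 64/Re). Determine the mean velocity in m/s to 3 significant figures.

For laminar flow, f = 64/Re with Re = ρVD/μ, so Darcy-Weisbach reduces to ΔP = 32μLV/D². Solving for V: V = ΔP·D²/(32μL) = 3.91e+04·(0.00995)²/(32·0.00125·739) = 0.131 m/s.
Check: Re = ρVD/μ = 794·0.131·0.00995/0.00125 = 827.7 < 2300, so the laminar assumption holds.

V ≈ 0.131 m/s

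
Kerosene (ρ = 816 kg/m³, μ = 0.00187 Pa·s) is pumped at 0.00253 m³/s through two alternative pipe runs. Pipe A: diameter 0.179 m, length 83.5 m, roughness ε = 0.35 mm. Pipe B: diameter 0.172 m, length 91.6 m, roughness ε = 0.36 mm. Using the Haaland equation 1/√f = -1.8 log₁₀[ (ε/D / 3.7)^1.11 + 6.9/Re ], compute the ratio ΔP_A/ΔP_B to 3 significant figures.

Pipe A: V = Q/A = 0.00253/0.02516 = 0.1005 m/s; Re = 7853; ε/D = 0.00196; Haaland → f = 0.03535; ΔP_A = f(L/D)(ρV²/2) = 67.99 Pa.
Pipe B: V = Q/A = 0.00253/0.02324 = 0.1089 m/s; Re = 8172; ε/D = 0.00209; Haaland → f = 0.03519; ΔP_B = f(L/D)(ρV²/2) = 90.66 Pa.
ΔP_A/ΔP_B = 67.99/90.66 = 0.750.

ΔP_A/ΔP_B ≈ 0.750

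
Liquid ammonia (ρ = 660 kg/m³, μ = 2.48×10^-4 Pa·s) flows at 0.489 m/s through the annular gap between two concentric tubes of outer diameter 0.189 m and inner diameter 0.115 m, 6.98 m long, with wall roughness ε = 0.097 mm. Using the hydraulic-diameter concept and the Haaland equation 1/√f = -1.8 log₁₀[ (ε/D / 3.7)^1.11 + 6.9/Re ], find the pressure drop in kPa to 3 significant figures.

Hydraulic diameter D_h = 4A/P = D_o - D_i = 0.189 - 0.115 = 0.074 m.
Re = ρVD_h/μ = 660·0.489·0.074/0.000248 = 9.63e+04.
ε/D_h = 9.7e-05/0.074 = 0.00131; Haaland gives 1/√f = -1.8 log₁₀[0.000148+7.17e-05] = 6.585, so f = 0.02306.
ΔP = f(L/D_h)(ρV²/2) = 0.02306·6.98/0.074·78.91 = 171.6 Pa.
ΔP = 0.172 kPa.

ΔP ≈ 0.172 kPa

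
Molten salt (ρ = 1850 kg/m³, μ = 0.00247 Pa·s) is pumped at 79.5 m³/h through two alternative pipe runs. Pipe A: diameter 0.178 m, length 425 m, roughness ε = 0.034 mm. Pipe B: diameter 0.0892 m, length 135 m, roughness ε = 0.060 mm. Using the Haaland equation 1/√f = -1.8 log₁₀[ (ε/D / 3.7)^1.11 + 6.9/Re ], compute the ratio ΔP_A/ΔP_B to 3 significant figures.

Pipe A: V = Q/A = 0.02208/0.02488 = 0.8874 m/s; Re = 1.183e+05; ε/D = 0.000191; Haaland → f = 0.01818; ΔP_A = f(L/D)(ρV²/2) = 3.162e+04 Pa.
Pipe B: V = Q/A = 0.02208/0.006249 = 3.534 m/s; Re = 2.361e+05; ε/D = 0.000673; Haaland → f = 0.01928; ΔP_B = f(L/D)(ρV²/2) = 3.37e+05 Pa.
ΔP_A/ΔP_B = 3.162e+04/3.37e+05 = 0.0938.

ΔP_A/ΔP_B ≈ 0.0938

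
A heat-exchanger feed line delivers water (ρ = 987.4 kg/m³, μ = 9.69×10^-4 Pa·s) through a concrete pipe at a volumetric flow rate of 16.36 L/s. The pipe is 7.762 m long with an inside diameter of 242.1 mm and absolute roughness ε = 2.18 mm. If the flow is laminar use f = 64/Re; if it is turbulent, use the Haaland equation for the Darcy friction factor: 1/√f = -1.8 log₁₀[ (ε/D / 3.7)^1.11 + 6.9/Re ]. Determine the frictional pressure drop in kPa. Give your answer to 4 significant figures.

Q = 16.36 L/s = 16.36/1000 = 0.01636 m³/s.
Cross-sectional area A = πD²/4 = π(0.2421)²/4 = 0.04603 m²; mean velocity V = Q/A = 0.01636/0.04603 = 0.3554 m/s.
Reynolds number Re = ρVD/μ = 987.4 · 0.3554 · 0.2421 / 0.000969 = 8.767e+04.
Re > 4000 → turbulent. Relative roughness ε/D = 0.00218/0.2421 = 0.009. Haaland: 1/√f = -1.8 log₁₀[(0.009/3.7)^1.11 + 6.9/8.767e+04] = -1.8 log₁₀[0.00126 + 7.87e-05] = 5.175, so f = 0.03734.
Darcy-Weisbach: ΔP = f(L/D)(ρV²/2) = 0.03734·(7.762/0.2421)·(987.4·0.3554²/2) = 0.03734·32.06·62.35 = 74.66 Pa.
ΔP = 74.66 Pa = 0.07466 kPa.

ΔP ≈ 0.07466 kPa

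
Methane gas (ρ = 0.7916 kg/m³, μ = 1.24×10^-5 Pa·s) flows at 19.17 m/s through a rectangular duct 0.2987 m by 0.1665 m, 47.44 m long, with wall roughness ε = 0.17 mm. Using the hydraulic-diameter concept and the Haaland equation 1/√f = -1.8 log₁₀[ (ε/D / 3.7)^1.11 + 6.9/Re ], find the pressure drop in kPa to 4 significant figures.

ΔP ≈ 0.6372 kPa

Hydraulic diameter D_h = 4A/P = 4·(0.2987·0.1665)/(2·(0.2987+0.1665)) = 0.1989/0.9304 = 0.2138 m.
Re = ρVD_h/μ = 0.7916·19.17·0.2138/1.24e-05 = 2.617e+05.
ε/D_h = 0.00017/0.2138 = 0.000795; Haaland gives 1/√f = -1.8 log₁₀[8.49e-05+2.64e-05] = 7.117, so f = 0.01974.
ΔP = f(L/D_h)(ρV²/2) = 0.01974·47.44/0.2138·145.5 = 637.2 Pa.
ΔP = 0.6372 kPa.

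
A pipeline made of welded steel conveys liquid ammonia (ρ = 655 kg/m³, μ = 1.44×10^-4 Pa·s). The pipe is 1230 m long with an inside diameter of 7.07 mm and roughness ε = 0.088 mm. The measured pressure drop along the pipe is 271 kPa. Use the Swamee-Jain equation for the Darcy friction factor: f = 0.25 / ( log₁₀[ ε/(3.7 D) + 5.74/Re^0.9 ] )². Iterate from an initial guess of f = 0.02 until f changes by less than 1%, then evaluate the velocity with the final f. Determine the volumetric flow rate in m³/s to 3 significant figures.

Rearranging Darcy-Weisbach: V = √(2·ΔP·D/(f·L·ρ)). With ε/D = 8.8e-05/0.00707 = 0.0124, iterate starting from f = 0.02:
  f = 0.02 → V = √(2·2.71e+05·0.00707/(0.02·1230·655)) = 0.4877 m/s; Re = ρVD/μ = 1.568e+04; f → 0.04474
  f = 0.04474 → V = 0.3261 m/s; Re = 1.049e+04; f → 0.0463
  f = 0.0463 → V = 0.3205 m/s; Re = 1.031e+04; f → 0.04638
Converged (Δf/f < 1%). With the final f = 0.04638: V = √(2·2.71e+05·0.00707/(0.04638·1230·655)) = 0.3202 m/s.
Q = V·A = 0.3202·(π/4·0.00707²) = 1.257e-05 m³/s = 1.26×10^-5 m³/s.

Q ≈ 1.26×10^-5 m³/s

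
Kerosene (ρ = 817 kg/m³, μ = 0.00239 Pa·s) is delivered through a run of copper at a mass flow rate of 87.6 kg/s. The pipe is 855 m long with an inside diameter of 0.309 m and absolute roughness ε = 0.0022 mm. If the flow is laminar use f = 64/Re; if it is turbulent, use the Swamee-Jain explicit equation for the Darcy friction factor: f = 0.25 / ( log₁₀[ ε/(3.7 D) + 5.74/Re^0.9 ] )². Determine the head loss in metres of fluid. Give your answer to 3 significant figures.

h_f ≈ 4.75 m

A = πD²/4 = π(0.309)²/4 = 0.07499 m²; mean velocity V = ṁ/(ρA) = 87.6/(817 · 0.07499) = 1.43 m/s.
Reynolds number Re = ρVD/μ = 817 · 1.43 · 0.309 / 0.00239 = 1.51e+05.
Re > 4000 → turbulent. Relative roughness ε/D = 2.2e-06/0.309 = 7.12e-06. Swamee-Jain: f = 0.25/(log₁₀[7.12e-06/3.7 + 5.74/1.51e+05^0.9])² = 0.25/(log₁₀[1.92e-06 + 0.000125])² = 0.25/(-3.896)² = 0.01647.
Darcy-Weisbach: ΔP = f(L/D)(ρV²/2) = 0.01647·(855/0.309)·(817·1.43²/2) = 0.01647·2767·835.1 = 3.807e+04 Pa.
Head loss h_f = ΔP/(ρg) = 3.807e+04/(817·9.81) = 4.75 m.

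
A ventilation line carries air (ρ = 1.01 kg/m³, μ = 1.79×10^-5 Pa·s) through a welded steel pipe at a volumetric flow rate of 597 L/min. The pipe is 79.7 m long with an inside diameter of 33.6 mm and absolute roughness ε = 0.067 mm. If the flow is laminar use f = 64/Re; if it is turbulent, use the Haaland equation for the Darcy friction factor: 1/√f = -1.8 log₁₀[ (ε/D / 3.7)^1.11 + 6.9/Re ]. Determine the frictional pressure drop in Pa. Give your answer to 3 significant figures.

ΔP ≈ 4400 Pa

Q = 597 L/min = 597/60000 = 0.00995 m³/s.
Cross-sectional area A = πD²/4 = π(0.0336)²/4 = 0.0008867 m²; mean velocity V = Q/A = 0.00995/0.0008867 = 11.22 m/s.
Reynolds number Re = ρVD/μ = 1.01 · 11.22 · 0.0336 / 1.79e-05 = 2.127e+04.
Re > 4000 → turbulent. Relative roughness ε/D = 6.7e-05/0.0336 = 0.00199. Haaland: 1/√f = -1.8 log₁₀[(0.00199/3.7)^1.11 + 6.9/2.127e+04] = -1.8 log₁₀[0.000236 + 0.000324] = 5.853, so f = 0.02919.
Darcy-Weisbach: ΔP = f(L/D)(ρV²/2) = 0.02919·(79.7/0.0336)·(1.01·11.22²/2) = 0.02919·2372·63.59 = 4402 Pa.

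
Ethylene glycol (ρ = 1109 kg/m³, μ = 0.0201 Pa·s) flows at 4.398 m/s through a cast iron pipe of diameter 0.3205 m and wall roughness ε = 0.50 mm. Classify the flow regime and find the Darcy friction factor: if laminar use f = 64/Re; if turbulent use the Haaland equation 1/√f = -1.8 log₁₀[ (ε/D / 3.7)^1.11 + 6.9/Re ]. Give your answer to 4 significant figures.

f ≈ 0.02419

Re = ρVD/μ = 1109·4.398·0.3205/0.0201 = 7.777e+04.
Re > 4000 → turbulent. ε/D = 0.0005/0.3205 = 0.00156; Haaland: 1/√f = -1.8 log₁₀[0.000179 + 8.87e-05] = 6.429, so f = 0.02419.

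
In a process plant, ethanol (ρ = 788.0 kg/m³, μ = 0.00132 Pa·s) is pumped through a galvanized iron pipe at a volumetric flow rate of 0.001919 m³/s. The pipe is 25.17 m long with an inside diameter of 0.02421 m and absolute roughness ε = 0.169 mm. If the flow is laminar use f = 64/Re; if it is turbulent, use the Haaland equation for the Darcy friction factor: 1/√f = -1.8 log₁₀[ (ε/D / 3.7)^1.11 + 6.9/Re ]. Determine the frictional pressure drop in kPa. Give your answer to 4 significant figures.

Cross-sectional area A = πD²/4 = π(0.02421)²/4 = 0.0004603 m²; mean velocity V = Q/A = 0.001919/0.0004603 = 4.169 m/s.
Reynolds number Re = ρVD/μ = 788 · 4.169 · 0.02421 / 0.00132 = 6.025e+04.
Re > 4000 → turbulent. Relative roughness ε/D = 0.000169/0.02421 = 0.00698. Haaland: 1/√f = -1.8 log₁₀[(0.00698/3.7)^1.11 + 6.9/6.025e+04] = -1.8 log₁₀[0.000946 + 0.000115] = 5.354, so f = 0.03489.
Darcy-Weisbach: ΔP = f(L/D)(ρV²/2) = 0.03489·(25.17/0.02421)·(788·4.169²/2) = 0.03489·1040·6847 = 2.483e+05 Pa.
ΔP = 2.483e+05 Pa = 248.3 kPa.

ΔP ≈ 248.3 kPa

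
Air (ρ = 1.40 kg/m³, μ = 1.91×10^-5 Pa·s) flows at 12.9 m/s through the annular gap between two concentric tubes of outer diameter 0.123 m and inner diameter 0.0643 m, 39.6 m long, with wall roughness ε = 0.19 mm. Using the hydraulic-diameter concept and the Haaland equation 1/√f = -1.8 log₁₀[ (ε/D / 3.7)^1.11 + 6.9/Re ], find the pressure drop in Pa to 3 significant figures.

ΔP ≈ 2260 Pa

Hydraulic diameter D_h = 4A/P = D_o - D_i = 0.123 - 0.0643 = 0.0587 m.
Re = ρVD_h/μ = 1.4·12.9·0.0587/1.91e-05 = 5.55e+04.
ε/D_h = 0.00019/0.0587 = 0.00324; Haaland gives 1/√f = -1.8 log₁₀[0.000403+0.000124] = 5.9, so f = 0.02873.
ΔP = f(L/D_h)(ρV²/2) = 0.02873·39.6/0.0587·116.5 = 2258 Pa.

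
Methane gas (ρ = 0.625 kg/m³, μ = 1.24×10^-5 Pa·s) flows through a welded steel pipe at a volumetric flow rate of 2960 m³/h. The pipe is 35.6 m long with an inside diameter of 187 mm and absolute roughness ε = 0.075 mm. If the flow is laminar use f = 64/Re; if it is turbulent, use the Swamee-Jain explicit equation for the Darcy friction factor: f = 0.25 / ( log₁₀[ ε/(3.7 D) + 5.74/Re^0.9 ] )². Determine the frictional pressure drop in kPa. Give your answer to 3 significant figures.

ΔP ≈ 0.950 kPa

Q = 2960 m³/h = 2960/3600 = 0.8222 m³/s.
Cross-sectional area A = πD²/4 = π(0.187)²/4 = 0.02746 m²; mean velocity V = Q/A = 0.8222/0.02746 = 29.94 m/s.
Reynolds number Re = ρVD/μ = 0.625 · 29.94 · 0.187 / 1.24e-05 = 2.822e+05.
Re > 4000 → turbulent. Relative roughness ε/D = 7.5e-05/0.187 = 0.000401. Swamee-Jain: f = 0.25/(log₁₀[0.000401/3.7 + 5.74/2.822e+05^0.9])² = 0.25/(log₁₀[0.000108 + 7.14e-05])² = 0.25/(-3.745)² = 0.01782.
Darcy-Weisbach: ΔP = f(L/D)(ρV²/2) = 0.01782·(35.6/0.187)·(0.625·29.94²/2) = 0.01782·190.4·280.1 = 950.3 Pa.
ΔP = 950.3 Pa = 0.950 kPa.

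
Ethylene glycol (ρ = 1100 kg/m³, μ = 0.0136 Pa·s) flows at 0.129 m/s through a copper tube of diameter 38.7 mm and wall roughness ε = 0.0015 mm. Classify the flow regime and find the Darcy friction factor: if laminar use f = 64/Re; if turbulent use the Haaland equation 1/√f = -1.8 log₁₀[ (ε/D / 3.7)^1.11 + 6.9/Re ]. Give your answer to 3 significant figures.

Re = ρVD/μ = 1100·0.129·0.0387/0.0136 = 403.8.
Re < 2300 → laminar, so f = 64/Re = 0.1585 (roughness is irrelevant in laminar flow).

f ≈ 0.158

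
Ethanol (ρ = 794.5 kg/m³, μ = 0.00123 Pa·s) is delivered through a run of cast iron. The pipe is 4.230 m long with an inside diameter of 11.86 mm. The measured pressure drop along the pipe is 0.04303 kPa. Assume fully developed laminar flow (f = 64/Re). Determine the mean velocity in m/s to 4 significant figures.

V ≈ 0.03635 m/s

For laminar flow, f = 64/Re with Re = ρVD/μ, so Darcy-Weisbach reduces to ΔP = 32μLV/D². Solving for V: V = ΔP·D²/(32μL) = 43.03·(0.01186)²/(32·0.00123·4.23) = 0.03635 m/s.
Check: Re = ρVD/μ = 794.5·0.03635·0.01186/0.00123 = 278.5 < 2300, so the laminar assumption holds.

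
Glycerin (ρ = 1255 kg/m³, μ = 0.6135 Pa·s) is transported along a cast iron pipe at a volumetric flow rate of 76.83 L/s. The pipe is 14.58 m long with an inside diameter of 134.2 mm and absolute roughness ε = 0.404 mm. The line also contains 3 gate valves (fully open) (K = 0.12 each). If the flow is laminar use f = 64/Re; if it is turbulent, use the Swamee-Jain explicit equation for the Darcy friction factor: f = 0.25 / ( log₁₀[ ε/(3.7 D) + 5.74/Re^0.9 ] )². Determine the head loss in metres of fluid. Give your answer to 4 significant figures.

h_f ≈ 7.553 m

Q = 76.83 L/s = 76.83/1000 = 0.07683 m³/s.
Cross-sectional area A = πD²/4 = π(0.1342)²/4 = 0.01414 m²; mean velocity V = Q/A = 0.07683/0.01414 = 5.432 m/s.
Reynolds number Re = ρVD/μ = 1255 · 5.432 · 0.1342 / 0.614 = 1491.
Re < 2300 → laminar flow, so f = 64/Re = 64/1491 = 0.04292 (the turbulent correlation is not needed).
Total minor-loss coefficient ΣK = 3·0.12 = 0.36.
ΔP = [f·L/D + ΣK]·(ρV²/2) = [0.04292·14.58/0.1342 + 0.36]·(1255·5.432²/2) = [4.663 + 0.36]·1.851e+04 = 9.299e+04 Pa.
Head loss h_f = ΔP/(ρg) = 9.299e+04/(1255·9.81) = 7.553 m.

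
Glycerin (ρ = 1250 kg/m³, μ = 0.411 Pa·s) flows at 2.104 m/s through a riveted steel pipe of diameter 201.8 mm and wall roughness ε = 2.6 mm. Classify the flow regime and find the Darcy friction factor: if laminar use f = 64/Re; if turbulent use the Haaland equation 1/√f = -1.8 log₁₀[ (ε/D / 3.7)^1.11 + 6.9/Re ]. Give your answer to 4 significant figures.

Re = ρVD/μ = 1250·2.104·0.2018/0.411 = 1291.
Re < 2300 → laminar, so f = 64/Re = 0.04956 (roughness is irrelevant in laminar flow).

f ≈ 0.04956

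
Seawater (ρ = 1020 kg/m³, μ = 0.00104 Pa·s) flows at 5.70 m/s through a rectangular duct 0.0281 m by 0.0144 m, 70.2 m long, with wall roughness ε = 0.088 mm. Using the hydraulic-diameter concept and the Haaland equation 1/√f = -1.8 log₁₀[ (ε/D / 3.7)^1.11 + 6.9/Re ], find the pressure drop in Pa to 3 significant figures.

Hydraulic diameter D_h = 4A/P = 4·(0.0281·0.0144)/(2·(0.0281+0.0144)) = 0.001619/0.085 = 0.01904 m.
Re = ρVD_h/μ = 1020·5.7·0.01904/0.00104 = 1.065e+05.
ε/D_h = 8.8e-05/0.01904 = 0.00462; Haaland gives 1/√f = -1.8 log₁₀[0.000599+6.48e-05] = 5.721, so f = 0.03056.
ΔP = f(L/D_h)(ρV²/2) = 0.03056·70.2/0.01904·1.657e+04 = 1.867e+06 Pa.

ΔP ≈ 1.87×10^6 Pa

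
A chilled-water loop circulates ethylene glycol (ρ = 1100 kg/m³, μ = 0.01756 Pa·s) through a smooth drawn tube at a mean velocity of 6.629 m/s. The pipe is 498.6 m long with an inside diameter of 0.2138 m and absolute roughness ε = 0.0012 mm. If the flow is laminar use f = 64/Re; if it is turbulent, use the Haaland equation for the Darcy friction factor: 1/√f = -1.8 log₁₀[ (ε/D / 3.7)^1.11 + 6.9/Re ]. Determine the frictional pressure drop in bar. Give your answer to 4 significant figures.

ΔP ≈ 10.31 bar

Reynolds number Re = ρVD/μ = 1100 · 6.629 · 0.2138 / 0.0176 = 8.878e+04.
Re > 4000 → turbulent. Relative roughness ε/D = 1.2e-06/0.2138 = 5.61e-06. Haaland: 1/√f = -1.8 log₁₀[(5.61e-06/3.7)^1.11 + 6.9/8.878e+04] = -1.8 log₁₀[3.47e-07 + 7.77e-05] = 7.394, so f = 0.01829.
Darcy-Weisbach: ΔP = f(L/D)(ρV²/2) = 0.01829·(498.6/0.2138)·(1100·6.629²/2) = 0.01829·2332·2.417e+04 = 1.031e+06 Pa.
ΔP = 1.031e+06 Pa = 10.31 bar.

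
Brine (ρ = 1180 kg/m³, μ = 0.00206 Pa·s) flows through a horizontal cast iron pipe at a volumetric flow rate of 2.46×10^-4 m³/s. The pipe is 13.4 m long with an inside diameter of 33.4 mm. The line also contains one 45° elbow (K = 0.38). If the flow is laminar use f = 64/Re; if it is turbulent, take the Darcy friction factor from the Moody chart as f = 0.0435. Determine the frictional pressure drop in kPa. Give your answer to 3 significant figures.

Cross-sectional area A = πD²/4 = π(0.0334)²/4 = 0.0008762 m²; mean velocity V = Q/A = 0.000246/0.0008762 = 0.2808 m/s.
Reynolds number Re = ρVD/μ = 1180 · 0.2808 · 0.0334 / 0.00206 = 5372.
Re > 4000 → turbulent; use the Moody-chart value f = 0.0435.
Total minor-loss coefficient ΣK = 1·0.38 = 0.38.
ΔP = [f·L/D + ΣK]·(ρV²/2) = [0.0435·13.4/0.0334 + 0.38]·(1180·0.2808²/2) = [17.45 + 0.38]·46.51 = 829.4 Pa.
ΔP = 829.4 Pa = 0.829 kPa.

ΔP ≈ 0.829 kPa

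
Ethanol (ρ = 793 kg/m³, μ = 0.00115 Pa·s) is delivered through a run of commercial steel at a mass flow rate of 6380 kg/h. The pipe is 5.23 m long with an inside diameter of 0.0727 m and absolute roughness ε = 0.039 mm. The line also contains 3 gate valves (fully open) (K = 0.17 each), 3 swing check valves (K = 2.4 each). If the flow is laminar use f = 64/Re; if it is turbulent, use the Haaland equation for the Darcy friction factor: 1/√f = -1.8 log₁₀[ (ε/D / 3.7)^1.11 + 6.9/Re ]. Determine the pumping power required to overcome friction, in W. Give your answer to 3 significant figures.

P ≈ 2.44 W

ṁ = 6380 kg/h = 6380/3600 = 1.772 kg/s.
A = πD²/4 = π(0.0727)²/4 = 0.004151 m²; mean velocity V = ṁ/(ρA) = 1.772/(793 · 0.004151) = 0.5384 m/s.
Reynolds number Re = ρVD/μ = 793 · 0.5384 · 0.0727 / 0.00115 = 2.699e+04.
Re > 4000 → turbulent. Relative roughness ε/D = 3.9e-05/0.0727 = 0.000536. Haaland: 1/√f = -1.8 log₁₀[(0.000536/3.7)^1.11 + 6.9/2.699e+04] = -1.8 log₁₀[5.48e-05 + 0.000256] = 6.314, so f = 0.02508.
Total minor-loss coefficient ΣK = 3·0.17 + 3·2.4 = 7.71.
ΔP = [f·L/D + ΣK]·(ρV²/2) = [0.02508·5.23/0.0727 + 7.71]·(793·0.5384²/2) = [1.804 + 7.71]·114.9 = 1093 Pa.
Q = ṁ/ρ = 1.772/793 = 0.002235 m³/s.
Pumping power P = QΔP = 0.002235·1093 = 2.444 W = 2.44 W.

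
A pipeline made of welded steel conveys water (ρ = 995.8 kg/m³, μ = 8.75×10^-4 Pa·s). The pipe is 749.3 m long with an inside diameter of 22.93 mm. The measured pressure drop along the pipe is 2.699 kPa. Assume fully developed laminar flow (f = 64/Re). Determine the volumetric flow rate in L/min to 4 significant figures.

For laminar flow, f = 64/Re with Re = ρVD/μ, so Darcy-Weisbach reduces to ΔP = 32μLV/D². Solving for V: V = ΔP·D²/(32μL) = 2699·(0.02293)²/(32·0.000875·749.3) = 0.06764 m/s.
Check: Re = ρVD/μ = 995.8·0.06764·0.02293/0.000875 = 1765 < 2300, so the laminar assumption holds.
Q = V·A = 0.06764·(π/4·0.02293²) = 2.793e-05 m³/s = 1.676 L/min.

Q ≈ 1.676 L/min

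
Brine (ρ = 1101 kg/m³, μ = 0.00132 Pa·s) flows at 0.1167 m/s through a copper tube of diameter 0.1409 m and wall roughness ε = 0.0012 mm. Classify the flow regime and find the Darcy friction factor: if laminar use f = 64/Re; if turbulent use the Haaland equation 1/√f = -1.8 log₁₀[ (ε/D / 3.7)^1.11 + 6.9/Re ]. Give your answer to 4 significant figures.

f ≈ 0.02838

Re = ρVD/μ = 1101·0.1167·0.1409/0.00132 = 1.371e+04.
Re > 4000 → turbulent. ε/D = 1.2e-06/0.1409 = 8.52e-06; Haaland: 1/√f = -1.8 log₁₀[5.52e-07 + 0.000503] = 5.936, so f = 0.02838.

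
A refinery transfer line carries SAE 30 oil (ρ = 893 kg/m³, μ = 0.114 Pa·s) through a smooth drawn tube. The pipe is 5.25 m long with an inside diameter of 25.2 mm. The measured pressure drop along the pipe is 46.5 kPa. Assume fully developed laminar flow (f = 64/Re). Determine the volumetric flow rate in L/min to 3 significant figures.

Q ≈ 46.1 L/min

For laminar flow, f = 64/Re with Re = ρVD/μ, so Darcy-Weisbach reduces to ΔP = 32μLV/D². Solving for V: V = ΔP·D²/(32μL) = 4.65e+04·(0.0252)²/(32·0.114·5.25) = 1.542 m/s.
Check: Re = ρVD/μ = 893·1.542·0.0252/0.114 = 304.4 < 2300, so the laminar assumption holds.
Q = V·A = 1.542·(π/4·0.0252²) = 0.000769 m³/s = 46.1 L/min.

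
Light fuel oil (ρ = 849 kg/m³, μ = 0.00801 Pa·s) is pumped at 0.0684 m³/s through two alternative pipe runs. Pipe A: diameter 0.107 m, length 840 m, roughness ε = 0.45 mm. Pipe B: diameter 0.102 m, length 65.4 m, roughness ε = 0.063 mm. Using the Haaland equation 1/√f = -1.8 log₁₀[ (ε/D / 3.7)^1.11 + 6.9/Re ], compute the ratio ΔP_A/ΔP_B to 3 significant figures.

Pipe A: V = Q/A = 0.0684/0.008992 = 7.607 m/s; Re = 8.627e+04; ε/D = 0.00421; Haaland → f = 0.02999; ΔP_A = f(L/D)(ρV²/2) = 5.782e+06 Pa.
Pipe B: V = Q/A = 0.0684/0.008171 = 8.371 m/s; Re = 9.05e+04; ε/D = 0.000618; Haaland → f = 0.02079; ΔP_B = f(L/D)(ρV²/2) = 3.966e+05 Pa.
ΔP_A/ΔP_B = 5.782e+06/3.966e+05 = 14.6.

ΔP_A/ΔP_B ≈ 14.6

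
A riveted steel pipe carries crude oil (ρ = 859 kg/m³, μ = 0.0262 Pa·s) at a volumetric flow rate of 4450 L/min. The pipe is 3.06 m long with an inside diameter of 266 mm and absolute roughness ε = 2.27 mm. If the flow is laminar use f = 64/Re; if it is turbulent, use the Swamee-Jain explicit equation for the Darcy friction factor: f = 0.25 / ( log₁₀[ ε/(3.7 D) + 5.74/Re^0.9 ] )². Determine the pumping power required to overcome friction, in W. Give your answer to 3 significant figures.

Q = 4450 L/min = 4450/60000 = 0.07417 m³/s.
Cross-sectional area A = πD²/4 = π(0.266)²/4 = 0.05557 m²; mean velocity V = Q/A = 0.07417/0.05557 = 1.335 m/s.
Reynolds number Re = ρVD/μ = 859 · 1.335 · 0.266 / 0.0262 = 1.164e+04.
Re > 4000 → turbulent. Relative roughness ε/D = 0.00227/0.266 = 0.00853. Swamee-Jain: f = 0.25/(log₁₀[0.00853/3.7 + 5.74/1.164e+04^0.9])² = 0.25/(log₁₀[0.00231 + 0.00126])² = 0.25/(-2.448)² = 0.04172.
Darcy-Weisbach: ΔP = f(L/D)(ρV²/2) = 0.04172·(3.06/0.266)·(859·1.335²/2) = 0.04172·11.5·765 = 367.1 Pa.
Pumping power P = QΔP = 0.07417·367.1 = 27.23 W = 27.2 W.

P ≈ 27.2 W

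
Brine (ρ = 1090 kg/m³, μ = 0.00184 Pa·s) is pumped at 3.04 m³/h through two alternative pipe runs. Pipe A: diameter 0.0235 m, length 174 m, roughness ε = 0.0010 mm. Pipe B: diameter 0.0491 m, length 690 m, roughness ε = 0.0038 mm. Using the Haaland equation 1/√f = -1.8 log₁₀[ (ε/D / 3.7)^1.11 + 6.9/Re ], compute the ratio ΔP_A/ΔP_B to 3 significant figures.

ΔP_A/ΔP_B ≈ 8.33

Pipe A: V = Q/A = 0.0008444/0.0004337 = 1.947 m/s; Re = 2.71e+04; ε/D = 4.26e-05; Haaland → f = 0.02397; ΔP_A = f(L/D)(ρV²/2) = 3.666e+05 Pa.
Pipe B: V = Q/A = 0.0008444/0.001893 = 0.446 m/s; Re = 1.297e+04; ε/D = 7.74e-05; Haaland → f = 0.02888; ΔP_B = f(L/D)(ρV²/2) = 4.4e+04 Pa.
ΔP_A/ΔP_B = 3.666e+05/4.4e+04 = 8.33.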